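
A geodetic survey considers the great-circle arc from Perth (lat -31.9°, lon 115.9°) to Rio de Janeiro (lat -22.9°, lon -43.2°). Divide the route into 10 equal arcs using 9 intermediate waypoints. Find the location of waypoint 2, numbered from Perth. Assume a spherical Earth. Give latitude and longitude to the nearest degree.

From cos δ = sin φ₁ sin φ₂ + cos φ₁ cos φ₂ cos Δλ, the central angle is δ ≈ 2.123 rad (121.7°).
Interpolate at f = 2/10 with slerp weights a = sin((1−f)δ)/sin δ ≈ 1.165, b = sin(fδ)/sin δ ≈ 0.484.
p = a·p₁ + b·p₂ ≈ (-0.107, 0.585, -0.804); φ = arcsin(p_z) ≈ -53.53°, λ = atan2(p_y, p_x) ≈ 100.37°.

≈ lat -54°, lon 100°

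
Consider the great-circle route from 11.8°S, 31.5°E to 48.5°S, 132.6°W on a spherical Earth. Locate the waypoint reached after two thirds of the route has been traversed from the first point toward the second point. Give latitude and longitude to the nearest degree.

≈ 78°S, 60°W

Convert each endpoint to a unit vector on the sphere (x = cos φ cos λ, y = cos φ sin λ, z = sin φ).
The central angle between the endpoints is δ = arccos(p₁·p₂) ≈ 2.061 rad (118.1°).
Interpolate at f = 2/3 with slerp weights a = sin((1−f)δ)/sin δ ≈ 0.719, b = sin(fδ)/sin δ ≈ 1.111.
p = a·p₁ + b·p₂ ≈ (0.101, -0.175, -0.979); φ = arcsin(p_z) ≈ -78.36°, λ = atan2(p_y, p_x) ≈ -59.85°.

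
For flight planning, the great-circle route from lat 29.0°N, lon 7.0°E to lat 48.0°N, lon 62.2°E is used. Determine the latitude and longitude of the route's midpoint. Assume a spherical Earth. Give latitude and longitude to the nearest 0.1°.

≈ lat 41.8°N, lon 30.6°E

The haversine formula gives a central angle δ ≈ 0.803 rad (46.0°) between the endpoints.
Interpolate at f = 1/2 with slerp weights a = sin((1−f)δ)/sin δ ≈ 0.543, b = sin(fδ)/sin δ ≈ 0.543.
p = a·p₁ + b·p₂ ≈ (0.641, 0.379, 0.667); φ = arcsin(p_z) ≈ 41.84°, λ = atan2(p_y, p_x) ≈ 30.62°.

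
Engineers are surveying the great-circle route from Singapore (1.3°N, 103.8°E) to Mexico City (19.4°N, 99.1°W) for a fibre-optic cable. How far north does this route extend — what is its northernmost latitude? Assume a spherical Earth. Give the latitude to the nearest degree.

≈ 44°N

The great circle lies in the plane with unit normal n̂ = (p₁ × p₂)/|p₁ × p₂|.
Here n̂_z ≈ +0.722; the vertex latitude is φ_max = arccos|n̂_z| ≈ 43.8°.
Check via Clairaut: cos φ_max = |cos φ₁| · sin C = cos(1.3°)·sin(46.2°) ≈ 0.722, again giving ≈ 43.8°.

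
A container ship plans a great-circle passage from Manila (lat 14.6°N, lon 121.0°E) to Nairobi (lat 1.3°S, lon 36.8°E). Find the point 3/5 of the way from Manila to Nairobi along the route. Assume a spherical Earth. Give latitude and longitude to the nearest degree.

Convert each endpoint to a unit vector on the sphere (x = cos φ cos λ, y = cos φ sin λ, z = sin φ).
The central angle between the endpoints is δ = arccos(p₁·p₂) ≈ 1.479 rad (84.7°).
Interpolate at f = 3/5 with slerp weights a = sin((1−f)δ)/sin δ ≈ 0.560, b = sin(fδ)/sin δ ≈ 0.779.
p = a·p₁ + b·p₂ ≈ (0.344, 0.931, 0.123); φ = arcsin(p_z) ≈ 7.09°, λ = atan2(p_y, p_x) ≈ 69.70°.

≈ lat 7°N, lon 70°E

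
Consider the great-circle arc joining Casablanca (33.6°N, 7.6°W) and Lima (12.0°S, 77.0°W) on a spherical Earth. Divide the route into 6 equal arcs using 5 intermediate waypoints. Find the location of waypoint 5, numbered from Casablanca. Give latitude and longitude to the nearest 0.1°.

From cos δ = sin φ₁ sin φ₂ + cos φ₁ cos φ₂ cos Δλ, the central angle is δ ≈ 1.398 rad (80.1°).
Interpolate at f = 5/6 with slerp weights a = sin((1−f)δ)/sin δ ≈ 0.234, b = sin(fδ)/sin δ ≈ 0.933.
p = a·p₁ + b·p₂ ≈ (0.399, -0.915, -0.064); φ = arcsin(p_z) ≈ -3.68°, λ = atan2(p_y, p_x) ≈ -66.45°.

≈ 3.7°S, 66.4°W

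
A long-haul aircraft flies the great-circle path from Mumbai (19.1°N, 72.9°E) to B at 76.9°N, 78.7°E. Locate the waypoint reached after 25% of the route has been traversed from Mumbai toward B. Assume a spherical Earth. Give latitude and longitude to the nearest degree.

≈ 34°N, 73°E

Convert each endpoint to a unit vector on the sphere (x = cos φ cos λ, y = cos φ sin λ, z = sin φ).
The central angle between the endpoints is δ = arccos(p₁·p₂) ≈ 1.010 rad (57.9°).
Interpolate at f = 0.25 with slerp weights a = sin((1−f)δ)/sin δ ≈ 0.811, b = sin(fδ)/sin δ ≈ 0.295.
p = a·p₁ + b·p₂ ≈ (0.239, 0.798, 0.553); φ = arcsin(p_z) ≈ 33.56°, λ = atan2(p_y, p_x) ≈ 73.36°.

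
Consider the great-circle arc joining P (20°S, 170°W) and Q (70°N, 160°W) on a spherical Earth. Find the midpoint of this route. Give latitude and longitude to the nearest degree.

The haversine formula gives a central angle δ ≈ 1.576 rad (90.3°) between the endpoints.
Interpolate at f = 1/2 with slerp weights a = sin((1−f)δ)/sin δ ≈ 0.709, b = sin(fδ)/sin δ ≈ 0.709.
p = a·p₁ + b·p₂ ≈ (-0.884, -0.199, 0.424); φ = arcsin(p_z) ≈ 25.07°, λ = atan2(p_y, p_x) ≈ -167.34°.

≈ (25°N, 167°W)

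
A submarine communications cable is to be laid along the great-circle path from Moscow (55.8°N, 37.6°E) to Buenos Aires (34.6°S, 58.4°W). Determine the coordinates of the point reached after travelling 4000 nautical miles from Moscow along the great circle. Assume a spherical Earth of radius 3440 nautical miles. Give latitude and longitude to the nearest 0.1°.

The haversine formula gives a central angle δ ≈ 2.115 rad (121.2°) between the endpoints. The total great-circle distance is δ·R ≈ 2.115 × 3440 ≈ 7277 nmi, so the target fraction is f = 4000/7277 ≈ 0.550.
Interpolate at f ≈ 0.550 with slerp weights a = sin((1−f)δ)/sin δ ≈ 0.953, b = sin(fδ)/sin δ ≈ 1.073.
p = a·p₁ + b·p₂ ≈ (0.887, -0.426, 0.179); φ = arcsin(p_z) ≈ 10.29°, λ = atan2(p_y, p_x) ≈ -25.63°.

≈ 10.3°N, 25.6°W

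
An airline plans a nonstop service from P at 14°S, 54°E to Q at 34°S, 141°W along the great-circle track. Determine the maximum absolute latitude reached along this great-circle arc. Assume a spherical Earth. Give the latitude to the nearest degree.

≈ 74°S

The great circle lies in the plane with unit normal n̂ = (p₁ × p₂)/|p₁ × p₂|.
Here n̂_z ≈ +0.271; the vertex latitude is φ_max = arccos|n̂_z| ≈ 74.2°.
Check via Clairaut: cos φ_max = |cos φ₁| · sin C = cos(14.0°)·sin(163.8°) ≈ 0.271, again giving ≈ 74.2°.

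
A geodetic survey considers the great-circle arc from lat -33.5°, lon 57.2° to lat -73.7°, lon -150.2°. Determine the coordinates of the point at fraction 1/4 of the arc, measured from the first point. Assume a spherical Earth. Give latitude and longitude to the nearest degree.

Write both endpoints as unit vectors p₁, p₂ with components (cos φ cos λ, cos φ sin λ, sin φ).
The central angle between the endpoints is δ = arccos(p₁·p₂) ≈ 1.243 rad (71.2°).
Interpolate at f = 1/4 with slerp weights a = sin((1−f)δ)/sin δ ≈ 0.848, b = sin(fδ)/sin δ ≈ 0.323.
p = a·p₁ + b·p₂ ≈ (0.304, 0.549, -0.778); φ = arcsin(p_z) ≈ -51.09°, λ = atan2(p_y, p_x) ≈ 61.01°.

≈ lat -51°, lon 61°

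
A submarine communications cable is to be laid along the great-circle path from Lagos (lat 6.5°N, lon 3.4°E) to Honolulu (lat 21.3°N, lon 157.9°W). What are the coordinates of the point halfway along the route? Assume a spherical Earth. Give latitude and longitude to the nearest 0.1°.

≈ lat 56.2°N, lon 66.2°W

Convert each endpoint to a unit vector on the sphere (x = cos φ cos λ, y = cos φ sin λ, z = sin φ).
The central angle between the endpoints is δ = arccos(p₁·p₂) ≈ 2.560 rad (146.7°).
Interpolate at f = 1/2 with slerp weights a = sin((1−f)δ)/sin δ ≈ 1.745, b = sin(fδ)/sin δ ≈ 1.745.
p = a·p₁ + b·p₂ ≈ (0.224, -0.509, 0.831); φ = arcsin(p_z) ≈ 56.22°, λ = atan2(p_y, p_x) ≈ -66.20°.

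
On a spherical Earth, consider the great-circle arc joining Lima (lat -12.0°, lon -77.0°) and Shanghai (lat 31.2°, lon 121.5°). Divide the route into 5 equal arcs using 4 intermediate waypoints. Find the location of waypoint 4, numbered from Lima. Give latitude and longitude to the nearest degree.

Convert each endpoint to a unit vector on the sphere (x = cos φ cos λ, y = cos φ sin λ, z = sin φ).
The central angle between the endpoints is δ = arccos(p₁·p₂) ≈ 2.693 rad (154.3°).
Interpolate at f = 4/5 with slerp weights a = sin((1−f)δ)/sin δ ≈ 1.183, b = sin(fδ)/sin δ ≈ 1.925.
p = a·p₁ + b·p₂ ≈ (-0.600, 0.276, 0.751); φ = arcsin(p_z) ≈ 48.68°, λ = atan2(p_y, p_x) ≈ 155.29°.

≈ lat 49°, lon 155°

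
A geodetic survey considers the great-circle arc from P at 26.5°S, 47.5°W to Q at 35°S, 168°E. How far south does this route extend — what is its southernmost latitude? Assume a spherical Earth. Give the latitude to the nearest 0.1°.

≈ 63.1°S

The great circle lies in the plane with unit normal n̂ = (p₁ × p₂)/|p₁ × p₂|.
Here n̂_z ≈ -0.453; the vertex latitude is φ_max = arccos|n̂_z| ≈ 63.1°.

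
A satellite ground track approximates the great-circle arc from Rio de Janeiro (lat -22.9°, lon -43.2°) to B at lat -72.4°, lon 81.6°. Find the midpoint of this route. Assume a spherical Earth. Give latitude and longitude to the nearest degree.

≈ lat -60°, lon -25°

Write both endpoints as unit vectors p₁, p₂ with components (cos φ cos λ, cos φ sin λ, sin φ).
The central angle between the endpoints is δ = arccos(p₁·p₂) ≈ 1.357 rad (77.8°).
Interpolate at f = 1/2 with slerp weights a = sin((1−f)δ)/sin δ ≈ 0.642, b = sin(fδ)/sin δ ≈ 0.642.
p = a·p₁ + b·p₂ ≈ (0.460, -0.213, -0.862); φ = arcsin(p_z) ≈ -59.56°, λ = atan2(p_y, p_x) ≈ -24.85°.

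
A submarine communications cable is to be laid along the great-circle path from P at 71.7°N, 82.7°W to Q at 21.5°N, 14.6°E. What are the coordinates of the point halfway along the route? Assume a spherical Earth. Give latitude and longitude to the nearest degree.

Convert each endpoint to a unit vector on the sphere (x = cos φ cos λ, y = cos φ sin λ, z = sin φ).
The central angle between the endpoints is δ = arccos(p₁·p₂) ≈ 1.255 rad (71.9°).
Interpolate at f = 1/2 with slerp weights a = sin((1−f)δ)/sin δ ≈ 0.618, b = sin(fδ)/sin δ ≈ 0.618.
p = a·p₁ + b·p₂ ≈ (0.581, -0.048, 0.813); φ = arcsin(p_z) ≈ 54.36°, λ = atan2(p_y, p_x) ≈ -4.68°.

≈ 54°N, 5°W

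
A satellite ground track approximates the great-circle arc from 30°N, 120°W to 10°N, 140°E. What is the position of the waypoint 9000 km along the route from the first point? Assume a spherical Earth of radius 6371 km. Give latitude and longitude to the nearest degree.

Convert each endpoint to a unit vector on the sphere (x = cos φ cos λ, y = cos φ sin λ, z = sin φ).
The central angle between the endpoints is δ = arccos(p₁·p₂) ≈ 1.632 rad (93.5°). The total great-circle distance is δ·R ≈ 1.632 × 6371 ≈ 10398 km, so the target fraction is f = 9000/10398 ≈ 0.866.
Interpolate at f ≈ 0.866 with slerp weights a = sin((1−f)δ)/sin δ ≈ 0.218, b = sin(fδ)/sin δ ≈ 0.989.
p = a·p₁ + b·p₂ ≈ (-0.841, 0.463, 0.281); φ = arcsin(p_z) ≈ 16.31°, λ = atan2(p_y, p_x) ≈ 151.18°.

≈ 16°N, 151°E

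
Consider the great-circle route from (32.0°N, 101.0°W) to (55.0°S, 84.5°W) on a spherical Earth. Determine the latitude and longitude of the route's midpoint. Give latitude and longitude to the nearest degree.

≈ (12°S, 94°W)

Write both endpoints as unit vectors p₁, p₂ with components (cos φ cos λ, cos φ sin λ, sin φ).
The central angle between the endpoints is δ = arccos(p₁·p₂) ≈ 1.538 rad (88.1°).
Interpolate at f = 1/2 with slerp weights a = sin((1−f)δ)/sin δ ≈ 0.696, b = sin(fδ)/sin δ ≈ 0.696.
p = a·p₁ + b·p₂ ≈ (-0.074, -0.977, -0.201); φ = arcsin(p_z) ≈ -11.61°, λ = atan2(p_y, p_x) ≈ -94.35°.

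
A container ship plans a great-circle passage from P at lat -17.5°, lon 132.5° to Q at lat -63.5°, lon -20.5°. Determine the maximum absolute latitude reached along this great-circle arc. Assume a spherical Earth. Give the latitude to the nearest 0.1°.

≈ -78.8°

The great circle lies in the plane with unit normal n̂ = (p₁ × p₂)/|p₁ × p₂|.
Here n̂_z ≈ -0.194; the vertex latitude is φ_max = arccos|n̂_z| ≈ 78.8°.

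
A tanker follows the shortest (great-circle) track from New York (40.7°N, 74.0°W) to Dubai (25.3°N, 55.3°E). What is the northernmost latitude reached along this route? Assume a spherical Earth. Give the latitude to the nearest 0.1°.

≈ 57.5°N

The great circle lies in the plane with unit normal n̂ = (p₁ × p₂)/|p₁ × p₂|.
Here n̂_z ≈ +0.537; the vertex latitude is φ_max = arccos|n̂_z| ≈ 57.5°.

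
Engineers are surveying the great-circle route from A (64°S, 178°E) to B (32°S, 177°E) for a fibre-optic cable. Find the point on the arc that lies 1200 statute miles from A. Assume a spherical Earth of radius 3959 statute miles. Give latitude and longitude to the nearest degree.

Write both endpoints as unit vectors p₁, p₂ with components (cos φ cos λ, cos φ sin λ, sin φ).
The central angle between the endpoints is δ = arccos(p₁·p₂) ≈ 0.559 rad (32.0°). The total great-circle distance is δ·R ≈ 0.559 × 3959 ≈ 2212 mi, so the target fraction is f = 1200/2212 ≈ 0.543.
Interpolate at f ≈ 0.543 with slerp weights a = sin((1−f)δ)/sin δ ≈ 0.477, b = sin(fδ)/sin δ ≈ 0.563.
p = a·p₁ + b·p₂ ≈ (-0.686, 0.032, -0.727); φ = arcsin(p_z) ≈ -46.64°, λ = atan2(p_y, p_x) ≈ 177.30°.

≈ (47°S, 177°E)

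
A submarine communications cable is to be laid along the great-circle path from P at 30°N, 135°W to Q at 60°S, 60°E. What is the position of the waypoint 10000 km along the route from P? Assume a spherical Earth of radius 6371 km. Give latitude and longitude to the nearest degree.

≈ 57°S, 162°W

Convert each endpoint to a unit vector on the sphere (x = cos φ cos λ, y = cos φ sin λ, z = sin φ).
The central angle between the endpoints is δ = arccos(p₁·p₂) ≈ 2.589 rad (148.4°). The total great-circle distance is δ·R ≈ 2.589 × 6371 ≈ 16496 km, so the target fraction is f = 10000/16496 ≈ 0.606.
Interpolate at f ≈ 0.606 with slerp weights a = sin((1−f)δ)/sin δ ≈ 1.623, b = sin(fδ)/sin δ ≈ 1.906.
p = a·p₁ + b·p₂ ≈ (-0.518, -0.169, -0.839); φ = arcsin(p_z) ≈ -57.00°, λ = atan2(p_y, p_x) ≈ -161.93°.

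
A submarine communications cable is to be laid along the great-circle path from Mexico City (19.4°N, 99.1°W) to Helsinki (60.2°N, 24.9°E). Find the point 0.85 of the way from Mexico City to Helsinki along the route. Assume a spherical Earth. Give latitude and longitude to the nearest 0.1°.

≈ 66.3°N, 1.6°W

From cos δ = sin φ₁ sin φ₂ + cos φ₁ cos φ₂ cos Δλ, the central angle is δ ≈ 1.545 rad (88.5°).
Interpolate at f = 0.85 with slerp weights a = sin((1−f)δ)/sin δ ≈ 0.230, b = sin(fδ)/sin δ ≈ 0.967.
p = a·p₁ + b·p₂ ≈ (0.402, -0.012, 0.916); φ = arcsin(p_z) ≈ 66.30°, λ = atan2(p_y, p_x) ≈ -1.65°.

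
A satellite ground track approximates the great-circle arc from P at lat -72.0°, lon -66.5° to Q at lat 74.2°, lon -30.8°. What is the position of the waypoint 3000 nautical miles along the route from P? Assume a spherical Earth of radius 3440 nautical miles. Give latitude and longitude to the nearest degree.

≈ lat -23°, lon -52°

The haversine formula gives a central angle δ ≈ 2.581 rad (147.9°) between the endpoints. The total great-circle distance is δ·R ≈ 2.581 × 3440 ≈ 8878 nmi, so the target fraction is f = 3000/8878 ≈ 0.338.
Interpolate at f ≈ 0.338 with slerp weights a = sin((1−f)δ)/sin δ ≈ 1.862, b = sin(fδ)/sin δ ≈ 1.439.
p = a·p₁ + b·p₂ ≈ (0.566, -0.728, -0.386); φ = arcsin(p_z) ≈ -22.70°, λ = atan2(p_y, p_x) ≈ -52.15°.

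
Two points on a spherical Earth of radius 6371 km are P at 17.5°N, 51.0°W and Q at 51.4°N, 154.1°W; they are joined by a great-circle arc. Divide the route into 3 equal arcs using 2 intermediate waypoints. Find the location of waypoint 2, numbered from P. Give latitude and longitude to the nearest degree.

Write both endpoints as unit vectors p₁, p₂ with components (cos φ cos λ, cos φ sin λ, sin φ).
The central angle between the endpoints is δ = arccos(p₁·p₂) ≈ 1.470 rad (84.3°).
Interpolate at f = 2/3 with slerp weights a = sin((1−f)δ)/sin δ ≈ 0.473, b = sin(fδ)/sin δ ≈ 0.835.
p = a·p₁ + b·p₂ ≈ (-0.185, -0.578, 0.795); φ = arcsin(p_z) ≈ 52.63°, λ = atan2(p_y, p_x) ≈ -107.70°.

≈ 53°N, 108°W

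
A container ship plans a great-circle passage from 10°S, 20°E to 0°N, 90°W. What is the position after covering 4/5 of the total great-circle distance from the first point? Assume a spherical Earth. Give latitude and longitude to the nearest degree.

≈ 4°S, 68°W

Convert each endpoint to a unit vector on the sphere (x = cos φ cos λ, y = cos φ sin λ, z = sin φ).
The central angle between the endpoints is δ = arccos(p₁·p₂) ≈ 1.914 rad (109.7°).
Interpolate at f = 4/5 with slerp weights a = sin((1−f)δ)/sin δ ≈ 0.397, b = sin(fδ)/sin δ ≈ 1.061.
p = a·p₁ + b·p₂ ≈ (0.367, -0.928, -0.069); φ = arcsin(p_z) ≈ -3.95°, λ = atan2(p_y, p_x) ≈ -68.40°.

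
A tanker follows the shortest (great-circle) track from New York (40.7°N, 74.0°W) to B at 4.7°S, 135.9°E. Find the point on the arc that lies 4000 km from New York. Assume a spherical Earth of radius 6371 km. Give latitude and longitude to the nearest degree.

Convert each endpoint to a unit vector on the sphere (x = cos φ cos λ, y = cos φ sin λ, z = sin φ).
The central angle between the endpoints is δ = arccos(p₁·p₂) ≈ 2.358 rad (135.1°). The total great-circle distance is δ·R ≈ 2.358 × 6371 ≈ 15023 km, so the target fraction is f = 4000/15023 ≈ 0.266.
Interpolate at f ≈ 0.266 with slerp weights a = sin((1−f)δ)/sin δ ≈ 1.399, b = sin(fδ)/sin δ ≈ 0.832.
p = a·p₁ + b·p₂ ≈ (-0.303, -0.442, 0.844); φ = arcsin(p_z) ≈ 57.57°, λ = atan2(p_y, p_x) ≈ -124.45°.

≈ 58°N, 124°W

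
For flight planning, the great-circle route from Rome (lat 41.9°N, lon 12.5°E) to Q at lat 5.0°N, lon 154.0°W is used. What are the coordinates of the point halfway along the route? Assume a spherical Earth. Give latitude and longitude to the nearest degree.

≈ lat 67°N, lon 121°W

The haversine formula gives a central angle δ ≈ 2.295 rad (131.5°) between the endpoints.
Interpolate at f = 1/2 with slerp weights a = sin((1−f)δ)/sin δ ≈ 1.218, b = sin(fδ)/sin δ ≈ 1.218.
p = a·p₁ + b·p₂ ≈ (-0.205, -0.336, 0.919); φ = arcsin(p_z) ≈ 66.83°, λ = atan2(p_y, p_x) ≈ -121.47°.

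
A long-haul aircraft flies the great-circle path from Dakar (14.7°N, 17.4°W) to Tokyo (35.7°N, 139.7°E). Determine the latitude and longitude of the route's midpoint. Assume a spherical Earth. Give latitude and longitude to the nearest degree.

From cos δ = sin φ₁ sin φ₂ + cos φ₁ cos φ₂ cos Δλ, the central angle is δ ≈ 2.184 rad (125.1°).
Interpolate at f = 1/2 with slerp weights a = sin((1−f)δ)/sin δ ≈ 1.085, b = sin(fδ)/sin δ ≈ 1.085.
p = a·p₁ + b·p₂ ≈ (0.330, 0.256, 0.909); φ = arcsin(p_z) ≈ 65.33°, λ = atan2(p_y, p_x) ≈ 37.85°.

≈ 65°N, 38°E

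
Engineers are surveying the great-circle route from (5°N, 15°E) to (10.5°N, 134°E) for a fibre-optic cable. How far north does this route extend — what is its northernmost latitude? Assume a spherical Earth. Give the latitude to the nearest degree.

The great circle lies in the plane with unit normal n̂ = (p₁ × p₂)/|p₁ × p₂|.
Here n̂_z ≈ +0.964; the vertex latitude is φ_max = arccos|n̂_z| ≈ 15.4°.
Check via Clairaut: cos φ_max = |cos φ₁| · sin C = cos(5.0°)·sin(75.5°) ≈ 0.964, again giving ≈ 15.4°.

≈ 15°N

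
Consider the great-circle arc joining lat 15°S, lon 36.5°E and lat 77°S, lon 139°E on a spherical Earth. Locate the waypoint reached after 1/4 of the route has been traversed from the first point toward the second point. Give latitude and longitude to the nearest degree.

≈ lat 34°S, lon 42°E

The haversine formula gives a central angle δ ≈ 1.364 rad (78.2°) between the endpoints.
Interpolate at f = 1/4 with slerp weights a = sin((1−f)δ)/sin δ ≈ 0.872, b = sin(fδ)/sin δ ≈ 0.342.
p = a·p₁ + b·p₂ ≈ (0.619, 0.552, -0.559); φ = arcsin(p_z) ≈ -33.97°, λ = atan2(p_y, p_x) ≈ 41.69°.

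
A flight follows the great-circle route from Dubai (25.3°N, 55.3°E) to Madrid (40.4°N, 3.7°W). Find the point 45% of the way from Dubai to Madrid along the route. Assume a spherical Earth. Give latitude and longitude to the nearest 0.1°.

≈ 35.7°N, 31.5°E

From cos δ = sin φ₁ sin φ₂ + cos φ₁ cos φ₂ cos Δλ, the central angle is δ ≈ 0.887 rad (50.8°).
Interpolate at f = 0.45 with slerp weights a = sin((1−f)δ)/sin δ ≈ 0.605, b = sin(fδ)/sin δ ≈ 0.501.
p = a·p₁ + b·p₂ ≈ (0.692, 0.425, 0.583); φ = arcsin(p_z) ≈ 35.69°, λ = atan2(p_y, p_x) ≈ 31.54°.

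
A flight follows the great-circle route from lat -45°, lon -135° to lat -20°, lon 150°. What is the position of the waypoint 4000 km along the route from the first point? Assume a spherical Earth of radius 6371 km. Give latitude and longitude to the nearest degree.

≈ lat -37°, lon 178°

Convert each endpoint to a unit vector on the sphere (x = cos φ cos λ, y = cos φ sin λ, z = sin φ).
The central angle between the endpoints is δ = arccos(p₁·p₂) ≈ 1.144 rad (65.6°). The total great-circle distance is δ·R ≈ 1.144 × 6371 ≈ 7289 km, so the target fraction is f = 4000/7289 ≈ 0.549.
Interpolate at f ≈ 0.549 with slerp weights a = sin((1−f)δ)/sin δ ≈ 0.542, b = sin(fδ)/sin δ ≈ 0.645.
p = a·p₁ + b·p₂ ≈ (-0.796, 0.032, -0.604); φ = arcsin(p_z) ≈ -37.17°, λ = atan2(p_y, p_x) ≈ 177.70°.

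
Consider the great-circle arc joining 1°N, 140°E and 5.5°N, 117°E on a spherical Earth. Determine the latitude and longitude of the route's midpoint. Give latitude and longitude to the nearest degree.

Write both endpoints as unit vectors p₁, p₂ with components (cos φ cos λ, cos φ sin λ, sin φ).
The central angle between the endpoints is δ = arccos(p₁·p₂) ≈ 0.408 rad (23.4°).
Interpolate at f = 1/2 with slerp weights a = sin((1−f)δ)/sin δ ≈ 0.511, b = sin(fδ)/sin δ ≈ 0.511.
p = a·p₁ + b·p₂ ≈ (-0.622, 0.781, 0.058); φ = arcsin(p_z) ≈ 3.32°, λ = atan2(p_y, p_x) ≈ 128.53°.

≈ 3°N, 129°E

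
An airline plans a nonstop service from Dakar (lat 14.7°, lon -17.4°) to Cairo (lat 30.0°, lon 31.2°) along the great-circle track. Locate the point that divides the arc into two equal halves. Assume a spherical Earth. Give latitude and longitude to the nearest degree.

≈ lat 24°, lon 5°

Write both endpoints as unit vectors p₁, p₂ with components (cos φ cos λ, cos φ sin λ, sin φ).
The central angle between the endpoints is δ = arccos(p₁·p₂) ≈ 0.822 rad (47.1°).
Interpolate at f = 1/2 with slerp weights a = sin((1−f)δ)/sin δ ≈ 0.545, b = sin(fδ)/sin δ ≈ 0.545.
p = a·p₁ + b·p₂ ≈ (0.907, 0.087, 0.411); φ = arcsin(p_z) ≈ 24.27°, λ = atan2(p_y, p_x) ≈ 5.47°.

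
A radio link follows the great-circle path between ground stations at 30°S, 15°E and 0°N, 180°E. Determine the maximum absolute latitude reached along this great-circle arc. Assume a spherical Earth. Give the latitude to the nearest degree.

≈ 66°S

The great circle lies in the plane with unit normal n̂ = (p₁ × p₂)/|p₁ × p₂|.
Here n̂_z ≈ +0.409; the vertex latitude is φ_max = arccos|n̂_z| ≈ 65.9°.
Check via Clairaut: cos φ_max = |cos φ₁| · sin C = cos(30.0°)·sin(151.8°) ≈ 0.409, again giving ≈ 65.9°.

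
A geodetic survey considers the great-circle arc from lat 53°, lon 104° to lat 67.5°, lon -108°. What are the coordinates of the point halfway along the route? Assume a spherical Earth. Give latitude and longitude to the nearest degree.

≈ lat 79°, lon 140°

Write both endpoints as unit vectors p₁, p₂ with components (cos φ cos λ, cos φ sin λ, sin φ).
The central angle between the endpoints is δ = arccos(p₁·p₂) ≈ 0.997 rad (57.1°).
Interpolate at f = 1/2 with slerp weights a = sin((1−f)δ)/sin δ ≈ 0.569, b = sin(fδ)/sin δ ≈ 0.569.
p = a·p₁ + b·p₂ ≈ (-0.150, 0.125, 0.981); φ = arcsin(p_z) ≈ 78.72°, λ = atan2(p_y, p_x) ≈ 140.18°.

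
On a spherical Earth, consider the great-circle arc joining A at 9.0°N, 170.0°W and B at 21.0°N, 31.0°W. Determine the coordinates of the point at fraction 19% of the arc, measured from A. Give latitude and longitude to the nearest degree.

≈ 23°N, 149°W

The haversine formula gives a central angle δ ≈ 2.265 rad (129.8°) between the endpoints.
Interpolate at f = 0.19 with slerp weights a = sin((1−f)δ)/sin δ ≈ 1.256, b = sin(fδ)/sin δ ≈ 0.543.
p = a·p₁ + b·p₂ ≈ (-0.787, -0.476, 0.391); φ = arcsin(p_z) ≈ 23.02°, λ = atan2(p_y, p_x) ≈ -148.82°.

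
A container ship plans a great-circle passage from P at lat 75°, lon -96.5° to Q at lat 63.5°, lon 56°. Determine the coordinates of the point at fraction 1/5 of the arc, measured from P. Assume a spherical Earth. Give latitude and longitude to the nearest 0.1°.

Write both endpoints as unit vectors p₁, p₂ with components (cos φ cos λ, cos φ sin λ, sin φ).
The central angle between the endpoints is δ = arccos(p₁·p₂) ≈ 0.704 rad (40.4°).
Interpolate at f = 1/5 with slerp weights a = sin((1−f)δ)/sin δ ≈ 0.825, b = sin(fδ)/sin δ ≈ 0.217.
p = a·p₁ + b·p₂ ≈ (0.030, -0.132, 0.991); φ = arcsin(p_z) ≈ 82.23°, λ = atan2(p_y, p_x) ≈ -77.21°.

≈ lat 82.2°, lon -77.2°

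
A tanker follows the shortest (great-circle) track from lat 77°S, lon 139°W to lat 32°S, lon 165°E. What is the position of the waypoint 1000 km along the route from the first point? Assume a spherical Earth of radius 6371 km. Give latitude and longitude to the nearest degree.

Convert each endpoint to a unit vector on the sphere (x = cos φ cos λ, y = cos φ sin λ, z = sin φ).
The central angle between the endpoints is δ = arccos(p₁·p₂) ≈ 0.898 rad (51.5°). The total great-circle distance is δ·R ≈ 0.898 × 6371 ≈ 5722 km, so the target fraction is f = 1000/5722 ≈ 0.175.
Interpolate at f ≈ 0.175 with slerp weights a = sin((1−f)δ)/sin δ ≈ 0.863, b = sin(fδ)/sin δ ≈ 0.200.
p = a·p₁ + b·p₂ ≈ (-0.310, -0.084, -0.947); φ = arcsin(p_z) ≈ -71.26°, λ = atan2(p_y, p_x) ≈ -164.93°.

≈ lat 71°S, lon 165°W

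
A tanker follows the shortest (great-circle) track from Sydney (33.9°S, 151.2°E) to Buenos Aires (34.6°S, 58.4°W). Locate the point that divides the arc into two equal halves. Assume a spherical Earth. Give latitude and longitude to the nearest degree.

≈ 69°S, 135°W

The haversine formula gives a central angle δ ≈ 1.852 rad (106.1°) between the endpoints.
Interpolate at f = 1/2 with slerp weights a = sin((1−f)δ)/sin δ ≈ 0.832, b = sin(fδ)/sin δ ≈ 0.832.
p = a·p₁ + b·p₂ ≈ (-0.246, -0.251, -0.936); φ = arcsin(p_z) ≈ -69.43°, λ = atan2(p_y, p_x) ≈ -134.50°.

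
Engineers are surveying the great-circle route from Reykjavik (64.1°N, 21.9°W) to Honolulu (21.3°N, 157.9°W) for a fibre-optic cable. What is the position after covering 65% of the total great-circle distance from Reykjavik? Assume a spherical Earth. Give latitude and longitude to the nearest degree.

≈ 50°N, 144°W

Convert each endpoint to a unit vector on the sphere (x = cos φ cos λ, y = cos φ sin λ, z = sin φ).
The central angle between the endpoints is δ = arccos(p₁·p₂) ≈ 1.537 rad (88.1°).
Interpolate at f = 0.65 with slerp weights a = sin((1−f)δ)/sin δ ≈ 0.513, b = sin(fδ)/sin δ ≈ 0.841.
p = a·p₁ + b·p₂ ≈ (-0.519, -0.378, 0.767); φ = arcsin(p_z) ≈ 50.06°, λ = atan2(p_y, p_x) ≈ -143.88°.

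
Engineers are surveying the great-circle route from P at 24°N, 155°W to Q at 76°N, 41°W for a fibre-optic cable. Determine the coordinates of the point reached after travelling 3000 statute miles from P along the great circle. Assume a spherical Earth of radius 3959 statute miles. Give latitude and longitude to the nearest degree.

≈ 65°N, 133°W

Write both endpoints as unit vectors p₁, p₂ with components (cos φ cos λ, cos φ sin λ, sin φ).
The central angle between the endpoints is δ = arccos(p₁·p₂) ≈ 1.261 rad (72.3°). The total great-circle distance is δ·R ≈ 1.261 × 3959 ≈ 4993 mi, so the target fraction is f = 3000/4993 ≈ 0.601.
Interpolate at f ≈ 0.601 with slerp weights a = sin((1−f)δ)/sin δ ≈ 0.506, b = sin(fδ)/sin δ ≈ 0.722.
p = a·p₁ + b·p₂ ≈ (-0.288, -0.310, 0.906); φ = arcsin(p_z) ≈ 64.98°, λ = atan2(p_y, p_x) ≈ -132.84°.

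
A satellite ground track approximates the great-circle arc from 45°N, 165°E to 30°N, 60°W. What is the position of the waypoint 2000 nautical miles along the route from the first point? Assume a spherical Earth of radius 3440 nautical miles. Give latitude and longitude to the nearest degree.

Write both endpoints as unit vectors p₁, p₂ with components (cos φ cos λ, cos φ sin λ, sin φ).
The central angle between the endpoints is δ = arccos(p₁·p₂) ≈ 1.650 rad (94.6°). The total great-circle distance is δ·R ≈ 1.650 × 3440 ≈ 5677 nmi, so the target fraction is f = 2000/5677 ≈ 0.352.
Interpolate at f ≈ 0.352 with slerp weights a = sin((1−f)δ)/sin δ ≈ 0.879, b = sin(fδ)/sin δ ≈ 0.551.
p = a·p₁ + b·p₂ ≈ (-0.362, -0.252, 0.897); φ = arcsin(p_z) ≈ 63.81°, λ = atan2(p_y, p_x) ≈ -145.14°.

≈ 64°N, 145°W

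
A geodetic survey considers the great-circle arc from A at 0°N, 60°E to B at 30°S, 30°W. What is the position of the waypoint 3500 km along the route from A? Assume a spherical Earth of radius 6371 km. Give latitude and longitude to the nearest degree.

Write both endpoints as unit vectors p₁, p₂ with components (cos φ cos λ, cos φ sin λ, sin φ).
The central angle between the endpoints is δ = arccos(p₁·p₂) ≈ 1.571 rad (90.0°). The total great-circle distance is δ·R ≈ 1.571 × 6371 ≈ 10008 km, so the target fraction is f = 3500/10008 ≈ 0.350.
Interpolate at f ≈ 0.350 with slerp weights a = sin((1−f)δ)/sin δ ≈ 0.853, b = sin(fδ)/sin δ ≈ 0.522.
p = a·p₁ + b·p₂ ≈ (0.818, 0.513, -0.261); φ = arcsin(p_z) ≈ -15.13°, λ = atan2(p_y, p_x) ≈ 32.07°.

≈ 15°S, 32°E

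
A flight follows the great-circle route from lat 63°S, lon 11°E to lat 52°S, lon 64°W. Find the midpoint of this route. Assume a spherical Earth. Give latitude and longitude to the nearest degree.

The haversine formula gives a central angle δ ≈ 0.685 rad (39.2°) between the endpoints.
Interpolate at f = 1/2 with slerp weights a = sin((1−f)δ)/sin δ ≈ 0.531, b = sin(fδ)/sin δ ≈ 0.531.
p = a·p₁ + b·p₂ ≈ (0.380, -0.248, -0.891); φ = arcsin(p_z) ≈ -63.03°, λ = atan2(p_y, p_x) ≈ -33.12°.

≈ lat 63°S, lon 33°W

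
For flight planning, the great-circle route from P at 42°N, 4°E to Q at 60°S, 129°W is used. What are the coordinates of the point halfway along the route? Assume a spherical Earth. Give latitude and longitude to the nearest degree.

≈ 20°S, 38°W

The haversine formula gives a central angle δ ≈ 2.555 rad (146.4°) between the endpoints.
Interpolate at f = 1/2 with slerp weights a = sin((1−f)δ)/sin δ ≈ 1.730, b = sin(fδ)/sin δ ≈ 1.730.
p = a·p₁ + b·p₂ ≈ (0.738, -0.582, -0.341); φ = arcsin(p_z) ≈ -19.91°, λ = atan2(p_y, p_x) ≈ -38.28°.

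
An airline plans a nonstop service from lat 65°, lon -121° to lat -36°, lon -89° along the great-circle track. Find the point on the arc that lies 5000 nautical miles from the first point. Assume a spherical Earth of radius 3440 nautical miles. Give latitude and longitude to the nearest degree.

Convert each endpoint to a unit vector on the sphere (x = cos φ cos λ, y = cos φ sin λ, z = sin φ).
The central angle between the endpoints is δ = arccos(p₁·p₂) ≈ 1.816 rad (104.0°). The total great-circle distance is δ·R ≈ 1.816 × 3440 ≈ 6247 nmi, so the target fraction is f = 5000/6247 ≈ 0.800.
Interpolate at f ≈ 0.800 with slerp weights a = sin((1−f)δ)/sin δ ≈ 0.366, b = sin(fδ)/sin δ ≈ 1.024.
p = a·p₁ + b·p₂ ≈ (-0.065, -0.961, -0.270); φ = arcsin(p_z) ≈ -15.69°, λ = atan2(p_y, p_x) ≈ -93.88°.

≈ lat -16°, lon -94°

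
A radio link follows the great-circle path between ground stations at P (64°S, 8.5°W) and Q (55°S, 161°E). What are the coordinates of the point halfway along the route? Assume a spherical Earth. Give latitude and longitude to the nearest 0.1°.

Convert each endpoint to a unit vector on the sphere (x = cos φ cos λ, y = cos φ sin λ, z = sin φ).
The central angle between the endpoints is δ = arccos(p₁·p₂) ≈ 1.060 rad (60.7°).
Interpolate at f = 1/2 with slerp weights a = sin((1−f)δ)/sin δ ≈ 0.579, b = sin(fδ)/sin δ ≈ 0.579.
p = a·p₁ + b·p₂ ≈ (-0.063, 0.071, -0.996); φ = arcsin(p_z) ≈ -84.57°, λ = atan2(p_y, p_x) ≈ 131.73°.

≈ (84.6°S, 131.7°E)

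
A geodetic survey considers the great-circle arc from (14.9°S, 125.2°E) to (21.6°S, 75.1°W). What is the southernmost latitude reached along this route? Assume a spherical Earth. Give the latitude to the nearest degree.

The great circle lies in the plane with unit normal n̂ = (p₁ × p₂)/|p₁ × p₂|.
Here n̂_z ≈ +0.470; the vertex latitude is φ_max = arccos|n̂_z| ≈ 62.0°.

≈ 62°S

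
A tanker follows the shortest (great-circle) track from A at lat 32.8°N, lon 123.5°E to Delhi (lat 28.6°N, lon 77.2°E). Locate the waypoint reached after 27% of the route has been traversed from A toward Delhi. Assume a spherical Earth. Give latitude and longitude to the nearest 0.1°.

Convert each endpoint to a unit vector on the sphere (x = cos φ cos λ, y = cos φ sin λ, z = sin φ).
The central angle between the endpoints is δ = arccos(p₁·p₂) ≈ 0.693 rad (39.7°).
Interpolate at f = 0.27 with slerp weights a = sin((1−f)δ)/sin δ ≈ 0.759, b = sin(fδ)/sin δ ≈ 0.291.
p = a·p₁ + b·p₂ ≈ (-0.295, 0.781, 0.550); φ = arcsin(p_z) ≈ 33.39°, λ = atan2(p_y, p_x) ≈ 110.71°.

≈ lat 33.4°N, lon 110.7°E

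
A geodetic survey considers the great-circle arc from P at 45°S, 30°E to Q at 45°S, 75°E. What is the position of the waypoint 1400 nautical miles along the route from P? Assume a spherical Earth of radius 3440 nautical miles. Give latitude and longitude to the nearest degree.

≈ 47°S, 64°E

Convert each endpoint to a unit vector on the sphere (x = cos φ cos λ, y = cos φ sin λ, z = sin φ).
The central angle between the endpoints is δ = arccos(p₁·p₂) ≈ 0.548 rad (31.4°). The total great-circle distance is δ·R ≈ 0.548 × 3440 ≈ 1885 nmi, so the target fraction is f = 1400/1885 ≈ 0.743.
Interpolate at f ≈ 0.743 with slerp weights a = sin((1−f)δ)/sin δ ≈ 0.270, b = sin(fδ)/sin δ ≈ 0.760.
p = a·p₁ + b·p₂ ≈ (0.304, 0.614, -0.728); φ = arcsin(p_z) ≈ -46.72°, λ = atan2(p_y, p_x) ≈ 63.65°.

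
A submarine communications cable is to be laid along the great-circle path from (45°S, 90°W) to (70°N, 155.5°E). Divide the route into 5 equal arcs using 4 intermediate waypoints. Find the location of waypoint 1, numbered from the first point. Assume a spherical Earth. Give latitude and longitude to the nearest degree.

≈ (20°S, 104°W)

The haversine formula gives a central angle δ ≈ 2.441 rad (139.9°) between the endpoints.
Interpolate at f = 1/5 with slerp weights a = sin((1−f)δ)/sin δ ≈ 1.440, b = sin(fδ)/sin δ ≈ 0.728.
p = a·p₁ + b·p₂ ≈ (-0.227, -0.915, -0.334); φ = arcsin(p_z) ≈ -19.51°, λ = atan2(p_y, p_x) ≈ -103.91°.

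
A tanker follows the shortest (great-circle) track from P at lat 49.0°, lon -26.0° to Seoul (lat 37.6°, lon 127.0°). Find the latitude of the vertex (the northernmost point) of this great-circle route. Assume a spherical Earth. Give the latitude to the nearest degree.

≈ 76°

The great circle lies in the plane with unit normal n̂ = (p₁ × p₂)/|p₁ × p₂|.
Here n̂_z ≈ +0.236; the vertex latitude is φ_max = arccos|n̂_z| ≈ 76.4°.
Check via Clairaut: cos φ_max = |cos φ₁| · sin C = cos(49.0°)·sin(21.1°) ≈ 0.236, again giving ≈ 76.4°.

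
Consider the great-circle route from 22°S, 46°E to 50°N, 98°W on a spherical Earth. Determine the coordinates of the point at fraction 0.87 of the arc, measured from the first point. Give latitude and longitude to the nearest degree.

≈ 56°N, 69°W

Write both endpoints as unit vectors p₁, p₂ with components (cos φ cos λ, cos φ sin λ, sin φ).
The central angle between the endpoints is δ = arccos(p₁·p₂) ≈ 2.448 rad (140.3°).
Interpolate at f = 0.87 with slerp weights a = sin((1−f)δ)/sin δ ≈ 0.490, b = sin(fδ)/sin δ ≈ 1.326.
p = a·p₁ + b·p₂ ≈ (0.197, -0.518, 0.833); φ = arcsin(p_z) ≈ 56.37°, λ = atan2(p_y, p_x) ≈ -69.19°.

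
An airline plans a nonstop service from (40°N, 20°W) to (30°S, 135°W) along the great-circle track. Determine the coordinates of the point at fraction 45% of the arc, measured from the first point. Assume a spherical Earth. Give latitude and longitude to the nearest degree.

Convert each endpoint to a unit vector on the sphere (x = cos φ cos λ, y = cos φ sin λ, z = sin φ).
The central angle between the endpoints is δ = arccos(p₁·p₂) ≈ 2.217 rad (127.0°).
Interpolate at f = 0.45 with slerp weights a = sin((1−f)δ)/sin δ ≈ 1.175, b = sin(fδ)/sin δ ≈ 1.052.
p = a·p₁ + b·p₂ ≈ (0.202, -0.952, 0.230); φ = arcsin(p_z) ≈ 13.28°, λ = atan2(p_y, p_x) ≈ -78.02°.

≈ (13°N, 78°W)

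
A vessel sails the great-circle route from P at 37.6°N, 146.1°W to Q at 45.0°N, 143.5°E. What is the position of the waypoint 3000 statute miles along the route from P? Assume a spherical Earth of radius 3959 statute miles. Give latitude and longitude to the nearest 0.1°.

Write both endpoints as unit vectors p₁, p₂ with components (cos φ cos λ, cos φ sin λ, sin φ).
The central angle between the endpoints is δ = arccos(p₁·p₂) ≈ 0.903 rad (51.7°). The total great-circle distance is δ·R ≈ 0.903 × 3959 ≈ 3574 mi, so the target fraction is f = 3000/3574 ≈ 0.839.
Interpolate at f ≈ 0.839 with slerp weights a = sin((1−f)δ)/sin δ ≈ 0.184, b = sin(fδ)/sin δ ≈ 0.875.
p = a·p₁ + b·p₂ ≈ (-0.619, 0.287, 0.731); φ = arcsin(p_z) ≈ 47.00°, λ = atan2(p_y, p_x) ≈ 155.13°.

≈ 47.0°N, 155.1°E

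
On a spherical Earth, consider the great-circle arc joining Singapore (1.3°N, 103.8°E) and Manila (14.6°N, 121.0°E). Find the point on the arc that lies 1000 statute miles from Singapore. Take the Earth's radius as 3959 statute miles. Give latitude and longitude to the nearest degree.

Convert each endpoint to a unit vector on the sphere (x = cos φ cos λ, y = cos φ sin λ, z = sin φ).
The central angle between the endpoints is δ = arccos(p₁·p₂) ≈ 0.377 rad (21.6°). The total great-circle distance is δ·R ≈ 0.377 × 3959 ≈ 1491 mi, so the target fraction is f = 1000/1491 ≈ 0.671.
Interpolate at f ≈ 0.671 with slerp weights a = sin((1−f)δ)/sin δ ≈ 0.336, b = sin(fδ)/sin δ ≈ 0.680.
p = a·p₁ + b·p₂ ≈ (-0.419, 0.890, 0.179); φ = arcsin(p_z) ≈ 10.31°, λ = atan2(p_y, p_x) ≈ 115.20°.

≈ 10°N, 115°E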